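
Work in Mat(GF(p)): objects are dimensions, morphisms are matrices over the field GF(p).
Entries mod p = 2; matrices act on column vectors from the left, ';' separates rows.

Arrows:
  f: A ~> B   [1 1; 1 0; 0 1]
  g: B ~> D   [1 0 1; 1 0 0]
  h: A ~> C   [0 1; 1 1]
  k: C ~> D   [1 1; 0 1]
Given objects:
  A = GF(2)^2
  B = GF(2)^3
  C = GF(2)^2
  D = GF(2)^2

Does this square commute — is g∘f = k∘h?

Path 1 = f;g:
  e0=[1,0] f~>[1,1,0] g~>[1,1]
  e1=[0,1] f~>[1,0,1] g~>[0,1]
  result₁ = [1 0; 1 1]
Path 2 = h;k:
  e0=[1,0] h~>[0,1] k~>[1,1]
  e1=[0,1] h~>[1,1] k~>[0,1]
  result₂ = [1 0; 1 1]
Equal? same morphism ✓

Answer: COMMUTES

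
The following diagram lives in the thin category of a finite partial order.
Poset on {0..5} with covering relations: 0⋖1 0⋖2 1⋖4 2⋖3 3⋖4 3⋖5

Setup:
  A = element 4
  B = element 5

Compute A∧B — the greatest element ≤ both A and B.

Answer: A∧B = 3

Derivation:
{x : x<=A ∧ x<=B} = {0,2,3}  (A=4, B=5)
  0 <= 3
  2 <= 3
  3 <= 3
glb = 3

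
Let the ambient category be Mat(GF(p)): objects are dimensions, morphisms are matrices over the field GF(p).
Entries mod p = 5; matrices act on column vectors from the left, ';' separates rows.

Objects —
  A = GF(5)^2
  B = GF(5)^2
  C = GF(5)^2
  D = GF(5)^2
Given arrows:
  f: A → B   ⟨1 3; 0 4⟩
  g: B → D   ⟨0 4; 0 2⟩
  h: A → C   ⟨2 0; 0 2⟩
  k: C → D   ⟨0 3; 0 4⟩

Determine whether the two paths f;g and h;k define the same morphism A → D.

Path 1 = f;g:
  e0=(1,0) f→(1,0) g→(0,0)
  e1=(0,1) f→(3,4) g→(1,3)
  composite₁ = ⟨0 1; 0 3⟩
Path 2 = h;k:
  e0=(1,0) h→(2,0) k→(0,0)
  e1=(0,1) h→(0,2) k→(1,3)
  composite₂ = ⟨0 1; 0 3⟩
Equal? YES — commutes

Answer: COMMUTES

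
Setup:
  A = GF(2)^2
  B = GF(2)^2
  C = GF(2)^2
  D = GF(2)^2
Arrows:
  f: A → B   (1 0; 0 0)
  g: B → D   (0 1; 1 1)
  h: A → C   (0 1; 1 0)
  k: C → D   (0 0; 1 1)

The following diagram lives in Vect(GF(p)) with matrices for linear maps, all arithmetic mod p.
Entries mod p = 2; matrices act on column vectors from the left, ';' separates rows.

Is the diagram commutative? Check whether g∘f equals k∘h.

1) trace f;g:
  e0=[1,0] f→[1,0] g→[0,1]
  e1=[0,1] f→[0,0] g→[0,0]
  result₁ = (0 0; 1 0)
2) trace h;k:
  e0=[1,0] h→[0,1] k→[0,1]
  e1=[0,1] h→[1,0] k→[0,1]
  result₂ = (0 0; 1 1)
Equal? differ; not commutative

Answer: DOES NOT COMMUTE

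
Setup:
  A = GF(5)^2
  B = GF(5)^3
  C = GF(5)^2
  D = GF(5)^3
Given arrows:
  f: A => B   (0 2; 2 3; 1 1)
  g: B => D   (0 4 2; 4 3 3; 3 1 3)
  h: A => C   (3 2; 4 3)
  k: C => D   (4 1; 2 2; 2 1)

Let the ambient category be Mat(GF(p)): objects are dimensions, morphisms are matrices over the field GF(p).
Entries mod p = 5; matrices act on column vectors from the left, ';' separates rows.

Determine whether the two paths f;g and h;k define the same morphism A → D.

Answer: DOES NOT COMMUTE

Derivation:
Path 1 = f;g:
  e0=⟨1,0⟩ f=>⟨0,2,1⟩ g=>⟨0,4,0⟩
  e1=⟨0,1⟩ f=>⟨2,3,1⟩ g=>⟨4,0,2⟩
  result₁ = (0 4; 4 0; 0 2)
Path 2 = h;k:
  e0=⟨1,0⟩ h=>⟨3,4⟩ k=>⟨1,4,0⟩
  e1=⟨0,1⟩ h=>⟨2,3⟩ k=>⟨1,0,2⟩
  result₂ = (1 1; 4 0; 0 2)
Equal? distinct morphisms ✗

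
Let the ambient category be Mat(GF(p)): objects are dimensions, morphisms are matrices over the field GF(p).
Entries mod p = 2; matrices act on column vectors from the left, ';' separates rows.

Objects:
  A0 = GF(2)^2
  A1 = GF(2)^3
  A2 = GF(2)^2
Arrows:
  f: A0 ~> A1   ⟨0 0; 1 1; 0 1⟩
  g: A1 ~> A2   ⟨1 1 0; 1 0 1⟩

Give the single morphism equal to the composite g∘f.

  e0=(1,0) f~>(0,1,0) g~>(1,0)
  e1=(0,1) f~>(0,1,1) g~>(1,1)
result: ⟨1 1; 0 1⟩

Answer: ⟨1 1; 0 1⟩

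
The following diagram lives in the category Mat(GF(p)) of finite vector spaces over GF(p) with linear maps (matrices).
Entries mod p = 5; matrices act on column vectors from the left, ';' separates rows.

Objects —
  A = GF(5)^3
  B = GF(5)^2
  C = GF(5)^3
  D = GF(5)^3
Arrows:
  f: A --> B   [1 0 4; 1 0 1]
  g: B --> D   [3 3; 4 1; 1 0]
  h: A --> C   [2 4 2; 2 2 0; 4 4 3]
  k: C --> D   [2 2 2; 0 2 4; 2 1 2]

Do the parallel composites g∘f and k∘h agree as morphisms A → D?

1) trace f;g:
  e0=⟨1,0,0⟩ f-->⟨1,1⟩ g-->⟨1,0,1⟩
  e1=⟨0,1,0⟩ f-->⟨0,0⟩ g-->⟨0,0,0⟩
  e2=⟨0,0,1⟩ f-->⟨4,1⟩ g-->⟨0,2,4⟩
  composite₁ = [1 0 0; 0 0 2; 1 0 4]
2) trace h;k:
  e0=⟨1,0,0⟩ h-->⟨2,2,4⟩ k-->⟨1,0,4⟩
  e1=⟨0,1,0⟩ h-->⟨4,2,4⟩ k-->⟨0,0,3⟩
  e2=⟨0,0,1⟩ h-->⟨2,0,3⟩ k-->⟨0,2,0⟩
  composite₂ = [1 0 0; 0 0 2; 4 3 0]
Equal? distinct morphisms ✗

Answer: DOES NOT COMMUTE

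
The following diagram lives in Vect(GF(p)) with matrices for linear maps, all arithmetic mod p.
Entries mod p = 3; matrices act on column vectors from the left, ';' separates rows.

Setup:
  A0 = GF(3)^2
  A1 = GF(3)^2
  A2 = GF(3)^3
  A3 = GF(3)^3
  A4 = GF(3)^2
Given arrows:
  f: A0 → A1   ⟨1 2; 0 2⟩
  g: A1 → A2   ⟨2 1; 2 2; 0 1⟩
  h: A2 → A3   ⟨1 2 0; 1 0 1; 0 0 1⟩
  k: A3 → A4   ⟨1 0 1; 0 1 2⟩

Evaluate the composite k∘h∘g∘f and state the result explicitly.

  e0=⟨1,0⟩ f→⟨1,0⟩ g→⟨2,2,0⟩ h→⟨0,2,0⟩ k→⟨0,2⟩
  e1=⟨0,1⟩ f→⟨2,2⟩ g→⟨0,2,2⟩ h→⟨1,2,2⟩ k→⟨0,0⟩
result: ⟨0 0; 2 0⟩

Answer: ⟨0 0; 2 0⟩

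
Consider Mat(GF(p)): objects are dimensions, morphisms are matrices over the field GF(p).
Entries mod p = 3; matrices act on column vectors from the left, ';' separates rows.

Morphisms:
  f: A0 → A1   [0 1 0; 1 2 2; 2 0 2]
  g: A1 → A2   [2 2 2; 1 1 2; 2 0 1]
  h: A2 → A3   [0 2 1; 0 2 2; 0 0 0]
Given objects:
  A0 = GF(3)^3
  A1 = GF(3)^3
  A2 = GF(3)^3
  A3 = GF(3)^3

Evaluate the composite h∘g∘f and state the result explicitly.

Answer: [0 2 2; 2 1 1; 0 0 0]

Trace:
  e0=(1,0,0) f→(0,1,2) g→(0,2,2) h→(0,2,0)
  e1=(0,1,0) f→(1,2,0) g→(0,0,2) h→(2,1,0)
  e2=(0,0,1) f→(0,2,2) g→(2,0,2) h→(2,1,0)
composite: [0 2 2; 2 1 1; 0 0 0]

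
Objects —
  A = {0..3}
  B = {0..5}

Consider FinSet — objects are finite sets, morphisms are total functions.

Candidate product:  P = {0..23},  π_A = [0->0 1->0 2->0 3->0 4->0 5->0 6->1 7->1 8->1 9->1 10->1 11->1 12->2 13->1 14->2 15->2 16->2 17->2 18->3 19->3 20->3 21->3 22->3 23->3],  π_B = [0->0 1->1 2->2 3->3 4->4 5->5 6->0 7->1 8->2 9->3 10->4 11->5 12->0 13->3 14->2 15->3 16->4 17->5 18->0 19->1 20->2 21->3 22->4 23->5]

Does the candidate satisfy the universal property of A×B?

Answer: NOT A VALID PRODUCT — duplicate pair at indices 9,13

Trace:
|A|·|B| = 4·6 = 24;  |P| = 24
Check the pairing map k ↦ (π_A(k), π_B(k)):
  0 -> (0,0)
  1 -> (0,1)
  2 -> (0,2)
  3 -> (0,3)
  4 -> (0,4)
  5 -> (0,5)
  6 -> (1,0)
  7 -> (1,1)
  8 -> (1,2)
  9 -> (1,3)
  10 -> (1,4)
  11 -> (1,5)
  12 -> (2,0)
  13 -> (1,3)  ✗ repeats pair of k=9
  14 -> (2,2)
  15 -> (2,3)
  16 -> (2,4)
  17 -> (2,5)
  18 -> (3,0)
  19 -> (3,1)
  20 -> (3,2)
  21 -> (3,3)
  22 -> (3,4)
  23 -> (3,5)
distinct pairs in image: 23 / 24 needed
  → (1,3) hit at k=9 and k=13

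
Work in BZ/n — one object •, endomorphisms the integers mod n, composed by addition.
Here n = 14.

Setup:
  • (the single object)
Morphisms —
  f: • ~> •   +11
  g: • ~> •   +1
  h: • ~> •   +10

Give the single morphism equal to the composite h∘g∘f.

  0 +11≡11 +1≡12 +10≡8  (mod 14)
result: +8

Answer: +8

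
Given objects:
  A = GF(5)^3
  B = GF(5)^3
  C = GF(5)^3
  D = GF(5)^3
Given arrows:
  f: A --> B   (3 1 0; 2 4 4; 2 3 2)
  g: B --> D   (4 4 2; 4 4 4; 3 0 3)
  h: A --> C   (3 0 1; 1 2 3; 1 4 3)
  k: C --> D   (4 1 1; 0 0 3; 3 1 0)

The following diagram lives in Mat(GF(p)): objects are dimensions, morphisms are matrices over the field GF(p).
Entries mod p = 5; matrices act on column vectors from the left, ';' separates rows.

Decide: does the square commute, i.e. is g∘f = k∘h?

Path 1 = f;g:
  e0=⟨1,0,0⟩ f-->⟨3,2,2⟩ g-->⟨4,3,0⟩
  e1=⟨0,1,0⟩ f-->⟨1,4,3⟩ g-->⟨1,2,2⟩
  e2=⟨0,0,1⟩ f-->⟨0,4,2⟩ g-->⟨0,4,1⟩
  composite₁ = (4 1 0; 3 2 4; 0 2 1)
Path 2 = h;k:
  e0=⟨1,0,0⟩ h-->⟨3,1,1⟩ k-->⟨4,3,0⟩
  e1=⟨0,1,0⟩ h-->⟨0,2,4⟩ k-->⟨1,2,2⟩
  e2=⟨0,0,1⟩ h-->⟨1,3,3⟩ k-->⟨0,4,1⟩
  composite₂ = (4 1 0; 3 2 4; 0 2 1)
Equal? same morphism ✓

Answer: COMMUTES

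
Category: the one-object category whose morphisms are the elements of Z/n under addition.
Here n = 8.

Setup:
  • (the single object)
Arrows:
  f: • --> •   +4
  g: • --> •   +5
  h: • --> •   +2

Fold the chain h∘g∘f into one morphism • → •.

Answer: +3

Derivation:
  0 +4≡4 +5≡1 +2≡3  (mod 8)
composite: +3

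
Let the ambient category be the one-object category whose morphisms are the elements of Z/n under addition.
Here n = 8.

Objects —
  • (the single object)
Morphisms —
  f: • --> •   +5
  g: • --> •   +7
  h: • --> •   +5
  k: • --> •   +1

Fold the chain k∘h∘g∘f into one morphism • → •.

Answer: +2

Trace:
  0 +5≡5 +7≡4 +5≡1 +1≡2  (mod 8)
result: +2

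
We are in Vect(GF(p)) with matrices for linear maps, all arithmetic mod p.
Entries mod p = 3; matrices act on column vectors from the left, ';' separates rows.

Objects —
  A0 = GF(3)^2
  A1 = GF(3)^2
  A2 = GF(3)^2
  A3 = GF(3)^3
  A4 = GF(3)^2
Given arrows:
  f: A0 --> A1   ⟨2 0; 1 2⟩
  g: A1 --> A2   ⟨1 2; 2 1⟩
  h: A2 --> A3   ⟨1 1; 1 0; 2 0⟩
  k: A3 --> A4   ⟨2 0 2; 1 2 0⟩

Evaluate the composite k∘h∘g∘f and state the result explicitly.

  e0=(1,0) f-->(2,1) g-->(1,2) h-->(0,1,2) k-->(1,2)
  e1=(0,1) f-->(0,2) g-->(1,2) h-->(0,1,2) k-->(1,2)
⟦path⟧: ⟨1 1; 2 2⟩

Answer: ⟨1 1; 2 2⟩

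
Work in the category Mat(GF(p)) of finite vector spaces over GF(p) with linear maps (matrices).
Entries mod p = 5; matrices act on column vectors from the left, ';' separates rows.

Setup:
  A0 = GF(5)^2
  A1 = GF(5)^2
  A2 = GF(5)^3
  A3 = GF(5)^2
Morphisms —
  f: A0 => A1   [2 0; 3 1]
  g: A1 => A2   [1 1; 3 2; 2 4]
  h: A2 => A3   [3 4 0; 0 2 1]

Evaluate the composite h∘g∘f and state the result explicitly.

Answer: [3 1; 0 3]

Work:
  e0=⟨1,0⟩ f=>⟨2,3⟩ g=>⟨0,2,1⟩ h=>⟨3,0⟩
  e1=⟨0,1⟩ f=>⟨0,1⟩ g=>⟨1,2,4⟩ h=>⟨1,3⟩
⟦path⟧: [3 1; 0 3]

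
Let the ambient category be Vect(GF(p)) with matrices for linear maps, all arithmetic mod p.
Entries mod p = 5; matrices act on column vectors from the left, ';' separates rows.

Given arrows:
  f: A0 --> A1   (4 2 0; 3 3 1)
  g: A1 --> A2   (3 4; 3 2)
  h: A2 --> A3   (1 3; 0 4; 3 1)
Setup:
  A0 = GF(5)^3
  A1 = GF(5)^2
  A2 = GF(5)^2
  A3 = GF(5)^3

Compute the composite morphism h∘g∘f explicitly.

  e0=(1,0,0) f-->(4,3) g-->(4,3) h-->(3,2,0)
  e1=(0,1,0) f-->(2,3) g-->(3,2) h-->(4,3,1)
  e2=(0,0,1) f-->(0,1) g-->(4,2) h-->(0,3,4)
result: (3 4 0; 2 3 3; 0 1 4)

Answer: (3 4 0; 2 3 3; 0 1 4)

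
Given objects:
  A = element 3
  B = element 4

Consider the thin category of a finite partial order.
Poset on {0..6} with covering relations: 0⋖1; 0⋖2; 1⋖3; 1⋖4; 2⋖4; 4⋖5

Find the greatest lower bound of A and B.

{x : x≤A ∧ x≤B} = {0,1}  (A=3, B=4)
  0 ≤ 1
  1 ≤ 1
glb = 1

Answer: A∧B = 1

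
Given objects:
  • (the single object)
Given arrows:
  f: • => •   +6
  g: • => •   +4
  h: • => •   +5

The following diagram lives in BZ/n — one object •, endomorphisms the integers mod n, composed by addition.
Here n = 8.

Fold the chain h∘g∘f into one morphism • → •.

Answer: +7

Derivation:
  0 +6≡6 +4≡2 +5≡7  (mod 8)
⟦path⟧: +7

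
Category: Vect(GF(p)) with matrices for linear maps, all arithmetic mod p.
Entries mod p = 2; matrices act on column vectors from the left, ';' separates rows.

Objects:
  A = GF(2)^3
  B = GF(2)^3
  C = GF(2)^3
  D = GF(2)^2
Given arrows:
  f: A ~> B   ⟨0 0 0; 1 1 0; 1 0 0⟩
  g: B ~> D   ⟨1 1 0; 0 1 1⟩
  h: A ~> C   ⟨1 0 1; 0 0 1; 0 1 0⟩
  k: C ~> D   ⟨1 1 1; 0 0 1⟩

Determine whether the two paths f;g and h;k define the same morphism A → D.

Along f;g (path 1):
  e0=[1,0,0] f~>[0,1,1] g~>[1,0]
  e1=[0,1,0] f~>[0,1,0] g~>[1,1]
  e2=[0,0,1] f~>[0,0,0] g~>[0,0]
  ⟦path⟧₁ = ⟨1 1 0; 0 1 0⟩
Along h;k (path 2):
  e0=[1,0,0] h~>[1,0,0] k~>[1,0]
  e1=[0,1,0] h~>[0,0,1] k~>[1,1]
  e2=[0,0,1] h~>[1,1,0] k~>[0,0]
  ⟦path⟧₂ = ⟨1 1 0; 0 1 0⟩
Equal? equal; square commutes

Answer: COMMUTES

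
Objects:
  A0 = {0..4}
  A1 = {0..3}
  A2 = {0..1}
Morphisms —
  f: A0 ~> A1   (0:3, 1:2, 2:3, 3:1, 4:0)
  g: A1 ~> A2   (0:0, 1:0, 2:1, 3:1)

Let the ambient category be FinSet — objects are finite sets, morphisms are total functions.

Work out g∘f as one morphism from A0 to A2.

Answer: (0:1, 1:1, 2:1, 3:0, 4:0)

Trace:
  0 f~>3 g~>1
  1 f~>2 g~>1
  2 f~>3 g~>1
  3 f~>1 g~>0
  4 f~>0 g~>0
⟦path⟧: (0:1, 1:1, 2:1, 3:0, 4:0)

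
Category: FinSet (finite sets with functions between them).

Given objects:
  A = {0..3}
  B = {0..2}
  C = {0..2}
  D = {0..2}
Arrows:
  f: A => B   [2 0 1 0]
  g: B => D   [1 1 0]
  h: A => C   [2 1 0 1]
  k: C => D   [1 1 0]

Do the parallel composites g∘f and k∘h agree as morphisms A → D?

Path 1 = f;g:
  0 f=>2 g=>0
  1 f=>0 g=>1
  2 f=>1 g=>1
  3 f=>0 g=>1
  result₁ = [0 1 1 1]
Path 2 = h;k:
  0 h=>2 k=>0
  1 h=>1 k=>1
  2 h=>0 k=>1
  3 h=>1 k=>1
  result₂ = [0 1 1 1]
Equal? equal; square commutes

Answer: COMMUTES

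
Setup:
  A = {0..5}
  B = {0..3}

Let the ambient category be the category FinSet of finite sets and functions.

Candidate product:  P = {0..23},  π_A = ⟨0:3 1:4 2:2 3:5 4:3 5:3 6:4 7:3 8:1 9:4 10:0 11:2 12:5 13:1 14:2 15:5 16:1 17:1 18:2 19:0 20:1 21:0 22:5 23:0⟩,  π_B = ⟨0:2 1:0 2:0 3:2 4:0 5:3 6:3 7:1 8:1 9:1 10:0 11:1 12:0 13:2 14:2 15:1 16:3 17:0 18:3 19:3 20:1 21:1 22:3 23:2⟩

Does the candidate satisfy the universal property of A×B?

Answer: NOT A VALID PRODUCT — duplicate pair at indices 20,8

Work:
|A|·|B| = 6·4 = 24;  |P| = 24
Check the pairing map k ↦ (π_A(k), π_B(k)):
  0 : (3,2)
  1 : (4,0)
  2 : (2,0)
  3 : (5,2)
  4 : (3,0)
  5 : (3,3)
  6 : (4,3)
  7 : (3,1)
  8 : (1,1)
  9 : (4,1)
  10 : (0,0)
  11 : (2,1)
  12 : (5,0)
  13 : (1,2)
  14 : (2,2)
  15 : (5,1)
  16 : (1,3)
  17 : (1,0)
  18 : (2,3)
  19 : (0,3)
  20 : (1,1)  ✗ repeats pair of k=8
  21 : (0,1)
  22 : (5,3)
  23 : (0,2)
distinct pairs in image: 23 / 24 needed
  → (1,1) hit at k=8 and k=20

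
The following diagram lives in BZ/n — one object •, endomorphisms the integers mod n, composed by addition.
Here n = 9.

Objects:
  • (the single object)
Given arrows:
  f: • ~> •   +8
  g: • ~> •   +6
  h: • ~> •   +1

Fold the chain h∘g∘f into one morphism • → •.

Answer: +6

Trace:
  0 +8≡8 +6≡5 +1≡6  (mod 9)
composite: +6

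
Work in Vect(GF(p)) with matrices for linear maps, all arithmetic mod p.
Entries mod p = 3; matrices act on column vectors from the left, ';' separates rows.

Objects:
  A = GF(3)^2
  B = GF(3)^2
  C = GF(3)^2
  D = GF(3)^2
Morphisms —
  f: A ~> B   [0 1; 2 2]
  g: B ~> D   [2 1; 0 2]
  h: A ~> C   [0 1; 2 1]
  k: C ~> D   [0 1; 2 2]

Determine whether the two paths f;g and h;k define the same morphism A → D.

Answer: COMMUTES

Work:
Path 1 = f;g:
  e0=[1,0] f~>[0,2] g~>[2,1]
  e1=[0,1] f~>[1,2] g~>[1,1]
  composite₁ = [2 1; 1 1]
Path 2 = h;k:
  e0=[1,0] h~>[0,2] k~>[2,1]
  e1=[0,1] h~>[1,1] k~>[1,1]
  composite₂ = [2 1; 1 1]
Equal? YES — commutes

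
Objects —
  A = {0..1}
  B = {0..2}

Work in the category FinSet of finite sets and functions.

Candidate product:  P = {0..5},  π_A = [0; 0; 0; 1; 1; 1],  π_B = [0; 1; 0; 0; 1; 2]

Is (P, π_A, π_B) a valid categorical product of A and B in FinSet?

Answer: NOT A VALID PRODUCT — duplicate pair at indices 0,2

Work:
|A|·|B| = 2·3 = 6;  |P| = 6
Check the pairing map k ↦ (π_A(k), π_B(k)):
  0 ↦ (0,0)
  1 ↦ (0,1)
  2 ↦ (0,0)  ✗ repeats pair of k=0
  3 ↦ (1,0)
  4 ↦ (1,1)
  5 ↦ (1,2)
distinct pairs in image: 5 / 6 needed
  → (0,0) hit at k=0 and k=2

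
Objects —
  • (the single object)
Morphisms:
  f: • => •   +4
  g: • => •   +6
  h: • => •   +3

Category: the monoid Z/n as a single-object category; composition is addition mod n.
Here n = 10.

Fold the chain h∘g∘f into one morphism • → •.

Answer: +3

Work:
  0 +4≡4 +6≡0 +3≡3  (mod 10)
result: +3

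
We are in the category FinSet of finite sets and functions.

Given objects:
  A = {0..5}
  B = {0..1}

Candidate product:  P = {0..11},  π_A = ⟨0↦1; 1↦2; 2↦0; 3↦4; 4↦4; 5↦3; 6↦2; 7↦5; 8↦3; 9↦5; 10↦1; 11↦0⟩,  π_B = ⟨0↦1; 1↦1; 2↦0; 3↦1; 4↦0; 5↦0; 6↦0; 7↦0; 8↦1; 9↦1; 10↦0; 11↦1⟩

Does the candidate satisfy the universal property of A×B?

|A|·|B| = 6·2 = 12;  |P| = 12
Check the pairing map k ↦ (π_A(k), π_B(k)):
  0 ↦ (1,1)
  1 ↦ (2,1)
  2 ↦ (0,0)
  3 ↦ (4,1)
  4 ↦ (4,0)
  5 ↦ (3,0)
  6 ↦ (2,0)
  7 ↦ (5,0)
  8 ↦ (3,1)
  9 ↦ (5,1)
  10 ↦ (1,0)
  11 ↦ (0,1)
distinct pairs in image: 12 / 12 needed
  → bijection onto A×B; projections well-typed.

Answer: VALID PRODUCT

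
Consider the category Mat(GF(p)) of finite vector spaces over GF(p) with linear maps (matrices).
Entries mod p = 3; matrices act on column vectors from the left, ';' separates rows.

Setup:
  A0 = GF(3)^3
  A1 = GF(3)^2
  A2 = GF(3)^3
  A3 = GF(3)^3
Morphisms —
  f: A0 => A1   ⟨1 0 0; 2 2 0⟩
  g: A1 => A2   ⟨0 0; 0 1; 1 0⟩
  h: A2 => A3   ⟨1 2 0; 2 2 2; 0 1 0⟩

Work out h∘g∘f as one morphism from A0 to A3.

  e0=(1,0,0) f=>(1,2) g=>(0,2,1) h=>(1,0,2)
  e1=(0,1,0) f=>(0,2) g=>(0,2,0) h=>(1,1,2)
  e2=(0,0,1) f=>(0,0) g=>(0,0,0) h=>(0,0,0)
⟦path⟧: ⟨1 1 0; 0 1 0; 2 2 0⟩

Answer: ⟨1 1 0; 0 1 0; 2 2 0⟩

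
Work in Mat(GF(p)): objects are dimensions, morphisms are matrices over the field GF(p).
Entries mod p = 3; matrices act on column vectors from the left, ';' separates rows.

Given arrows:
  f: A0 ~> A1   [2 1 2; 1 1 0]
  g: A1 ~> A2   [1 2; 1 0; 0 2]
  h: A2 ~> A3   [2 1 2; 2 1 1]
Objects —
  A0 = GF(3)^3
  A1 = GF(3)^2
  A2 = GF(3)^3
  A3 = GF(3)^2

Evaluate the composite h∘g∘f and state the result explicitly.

  e0=⟨1,0,0⟩ f~>⟨2,1⟩ g~>⟨1,2,2⟩ h~>⟨2,0⟩
  e1=⟨0,1,0⟩ f~>⟨1,1⟩ g~>⟨0,1,2⟩ h~>⟨2,0⟩
  e2=⟨0,0,1⟩ f~>⟨2,0⟩ g~>⟨2,2,0⟩ h~>⟨0,0⟩
composite: [2 2 0; 0 0 0]

Answer: [2 2 0; 0 0 0]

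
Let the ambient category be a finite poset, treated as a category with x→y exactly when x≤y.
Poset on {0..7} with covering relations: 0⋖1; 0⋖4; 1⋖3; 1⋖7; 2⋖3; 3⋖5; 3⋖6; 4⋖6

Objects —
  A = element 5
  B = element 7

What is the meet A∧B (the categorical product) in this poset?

Lower bounds of A=5 and B=7: {0,1}
  0 <= 1
  1 <= 1
glb = 1

Answer: A∧B = 1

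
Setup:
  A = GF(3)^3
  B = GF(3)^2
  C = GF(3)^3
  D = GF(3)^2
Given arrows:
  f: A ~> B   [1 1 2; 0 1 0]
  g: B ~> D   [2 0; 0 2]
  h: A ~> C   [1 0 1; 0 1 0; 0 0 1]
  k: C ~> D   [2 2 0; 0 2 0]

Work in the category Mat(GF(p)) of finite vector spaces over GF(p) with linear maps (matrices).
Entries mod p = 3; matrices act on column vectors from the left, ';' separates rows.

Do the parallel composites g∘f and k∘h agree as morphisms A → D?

Path 1 = f;g:
  e0=[1,0,0] f~>[1,0] g~>[2,0]
  e1=[0,1,0] f~>[1,1] g~>[2,2]
  e2=[0,0,1] f~>[2,0] g~>[1,0]
  ⟦path⟧₁ = [2 2 1; 0 2 0]
Path 2 = h;k:
  e0=[1,0,0] h~>[1,0,0] k~>[2,0]
  e1=[0,1,0] h~>[0,1,0] k~>[2,2]
  e2=[0,0,1] h~>[1,0,1] k~>[2,0]
  ⟦path⟧₂ = [2 2 2; 0 2 0]
Equal? NO — does not commute

Answer: DOES NOT COMMUTE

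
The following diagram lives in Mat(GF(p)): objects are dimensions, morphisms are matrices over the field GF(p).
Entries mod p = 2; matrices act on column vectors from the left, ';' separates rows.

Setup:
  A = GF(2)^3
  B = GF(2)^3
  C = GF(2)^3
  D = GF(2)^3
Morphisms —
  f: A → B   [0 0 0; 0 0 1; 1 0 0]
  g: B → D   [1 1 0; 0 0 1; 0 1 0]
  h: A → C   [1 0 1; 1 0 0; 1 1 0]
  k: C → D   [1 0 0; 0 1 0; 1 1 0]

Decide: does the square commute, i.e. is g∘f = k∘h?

Answer: DOES NOT COMMUTE

Trace:
1) trace f;g:
  e0=(1,0,0) f→(0,0,1) g→(0,1,0)
  e1=(0,1,0) f→(0,0,0) g→(0,0,0)
  e2=(0,0,1) f→(0,1,0) g→(1,0,1)
  composite₁ = [0 0 1; 1 0 0; 0 0 1]
2) trace h;k:
  e0=(1,0,0) h→(1,1,1) k→(1,1,0)
  e1=(0,1,0) h→(0,0,1) k→(0,0,0)
  e2=(0,0,1) h→(1,0,0) k→(1,0,1)
  composite₂ = [1 0 1; 1 0 0; 0 0 1]
Equal? differ; not commutative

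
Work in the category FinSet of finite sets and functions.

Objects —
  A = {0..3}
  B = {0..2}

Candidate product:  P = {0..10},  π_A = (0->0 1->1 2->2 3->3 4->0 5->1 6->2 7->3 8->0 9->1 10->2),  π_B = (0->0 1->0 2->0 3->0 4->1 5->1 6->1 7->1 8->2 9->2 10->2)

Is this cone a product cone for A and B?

|A|·|B| = 4·3 = 12;  |P| = 11
  → cardinalities differ; no bijection possible.

Answer: NOT A VALID PRODUCT — |P|=11 ≠ |A|·|B|=12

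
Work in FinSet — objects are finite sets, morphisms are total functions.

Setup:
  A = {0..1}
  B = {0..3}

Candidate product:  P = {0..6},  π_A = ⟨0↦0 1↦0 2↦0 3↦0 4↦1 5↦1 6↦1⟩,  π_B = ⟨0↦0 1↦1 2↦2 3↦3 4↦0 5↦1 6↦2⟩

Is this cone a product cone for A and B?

Answer: NOT A VALID PRODUCT — |P|=7 ≠ |A|·|B|=8

Trace:
|A|·|B| = 2·4 = 8;  |P| = 7
  → cardinalities differ; no bijection possible.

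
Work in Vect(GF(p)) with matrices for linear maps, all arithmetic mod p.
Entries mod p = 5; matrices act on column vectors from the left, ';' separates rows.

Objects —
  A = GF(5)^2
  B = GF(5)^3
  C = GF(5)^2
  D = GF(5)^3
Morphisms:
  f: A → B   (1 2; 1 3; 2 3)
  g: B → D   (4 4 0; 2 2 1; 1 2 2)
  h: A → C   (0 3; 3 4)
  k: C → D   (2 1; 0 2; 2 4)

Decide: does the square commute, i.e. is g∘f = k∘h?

Answer: DOES NOT COMMUTE

Trace:
Along f;g (path 1):
  e0=⟨1,0⟩ f→⟨1,1,2⟩ g→⟨3,1,2⟩
  e1=⟨0,1⟩ f→⟨2,3,3⟩ g→⟨0,3,4⟩
  composite₁ = (3 0; 1 3; 2 4)
Along h;k (path 2):
  e0=⟨1,0⟩ h→⟨0,3⟩ k→⟨3,1,2⟩
  e1=⟨0,1⟩ h→⟨3,4⟩ k→⟨0,3,2⟩
  composite₂ = (3 0; 1 3; 2 2)
Equal? differ; not commutative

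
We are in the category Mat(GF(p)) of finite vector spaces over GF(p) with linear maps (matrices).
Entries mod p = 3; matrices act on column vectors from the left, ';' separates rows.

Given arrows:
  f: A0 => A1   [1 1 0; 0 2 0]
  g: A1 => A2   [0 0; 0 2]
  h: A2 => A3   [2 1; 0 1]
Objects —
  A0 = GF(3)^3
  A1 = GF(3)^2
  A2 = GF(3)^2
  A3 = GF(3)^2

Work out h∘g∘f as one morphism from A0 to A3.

Answer: [0 1 0; 0 1 0]

Derivation:
  e0=(1,0,0) f=>(1,0) g=>(0,0) h=>(0,0)
  e1=(0,1,0) f=>(1,2) g=>(0,1) h=>(1,1)
  e2=(0,0,1) f=>(0,0) g=>(0,0) h=>(0,0)
⟦path⟧: [0 1 0; 0 1 0]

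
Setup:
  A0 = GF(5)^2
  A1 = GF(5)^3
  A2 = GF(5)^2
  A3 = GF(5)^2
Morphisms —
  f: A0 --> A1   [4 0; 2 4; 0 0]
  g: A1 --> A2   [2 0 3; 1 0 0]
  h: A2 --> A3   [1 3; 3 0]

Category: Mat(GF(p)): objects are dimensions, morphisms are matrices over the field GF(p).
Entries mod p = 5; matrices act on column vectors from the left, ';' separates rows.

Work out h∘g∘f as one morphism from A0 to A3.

  e0=(1,0) f-->(4,2,0) g-->(3,4) h-->(0,4)
  e1=(0,1) f-->(0,4,0) g-->(0,0) h-->(0,0)
composite: [0 0; 4 0]

Answer: [0 0; 4 0]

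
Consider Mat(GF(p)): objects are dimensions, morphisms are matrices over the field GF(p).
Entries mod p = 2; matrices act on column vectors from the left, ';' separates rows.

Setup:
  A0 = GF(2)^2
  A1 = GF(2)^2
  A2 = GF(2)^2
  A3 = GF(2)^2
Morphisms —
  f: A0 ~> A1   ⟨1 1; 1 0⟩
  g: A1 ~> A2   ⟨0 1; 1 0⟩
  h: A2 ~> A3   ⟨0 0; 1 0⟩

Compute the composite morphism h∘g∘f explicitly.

  e0=[1,0] f~>[1,1] g~>[1,1] h~>[0,1]
  e1=[0,1] f~>[1,0] g~>[0,1] h~>[0,0]
⟦path⟧: ⟨0 0; 1 0⟩

Answer: ⟨0 0; 1 0⟩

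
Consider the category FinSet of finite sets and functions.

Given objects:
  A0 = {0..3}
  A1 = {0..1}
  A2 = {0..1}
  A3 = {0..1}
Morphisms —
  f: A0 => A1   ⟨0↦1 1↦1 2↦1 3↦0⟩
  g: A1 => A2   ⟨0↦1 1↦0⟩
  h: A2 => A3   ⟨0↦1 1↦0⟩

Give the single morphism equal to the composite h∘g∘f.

Answer: ⟨0↦1 1↦1 2↦1 3↦0⟩

Trace:
  0 f=>1 g=>0 h=>1
  1 f=>1 g=>0 h=>1
  2 f=>1 g=>0 h=>1
  3 f=>0 g=>1 h=>0
composite: ⟨0↦1 1↦1 2↦1 3↦0⟩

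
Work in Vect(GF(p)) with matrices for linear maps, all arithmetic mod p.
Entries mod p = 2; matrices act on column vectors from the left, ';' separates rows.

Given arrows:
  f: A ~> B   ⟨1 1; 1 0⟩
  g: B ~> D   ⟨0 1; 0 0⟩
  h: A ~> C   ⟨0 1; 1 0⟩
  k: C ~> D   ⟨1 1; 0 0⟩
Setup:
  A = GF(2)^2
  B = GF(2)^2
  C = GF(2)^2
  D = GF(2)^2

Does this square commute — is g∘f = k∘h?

Answer: DOES NOT COMMUTE

Derivation:
1) trace f;g:
  e0=⟨1,0⟩ f~>⟨1,1⟩ g~>⟨1,0⟩
  e1=⟨0,1⟩ f~>⟨1,0⟩ g~>⟨0,0⟩
  ⟦path⟧₁ = ⟨1 0; 0 0⟩
2) trace h;k:
  e0=⟨1,0⟩ h~>⟨0,1⟩ k~>⟨1,0⟩
  e1=⟨0,1⟩ h~>⟨1,0⟩ k~>⟨1,0⟩
  ⟦path⟧₂ = ⟨1 1; 0 0⟩
Equal? NO — does not commute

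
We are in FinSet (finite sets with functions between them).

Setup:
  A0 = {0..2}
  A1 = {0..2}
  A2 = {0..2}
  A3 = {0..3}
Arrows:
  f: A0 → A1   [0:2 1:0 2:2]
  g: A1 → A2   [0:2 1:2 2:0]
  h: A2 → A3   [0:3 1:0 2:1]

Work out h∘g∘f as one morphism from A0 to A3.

Answer: [0:3 1:1 2:3]

Trace:
  0 f→2 g→0 h→3
  1 f→0 g→2 h→1
  2 f→2 g→0 h→3
composite: [0:3 1:1 2:3]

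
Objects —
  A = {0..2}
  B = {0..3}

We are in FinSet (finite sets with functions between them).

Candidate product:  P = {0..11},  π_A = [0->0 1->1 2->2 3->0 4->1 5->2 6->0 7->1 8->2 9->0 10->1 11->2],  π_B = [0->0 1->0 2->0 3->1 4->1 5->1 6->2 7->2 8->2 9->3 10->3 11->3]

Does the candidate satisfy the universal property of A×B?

Answer: VALID PRODUCT

Derivation:
|A|·|B| = 3·4 = 12;  |P| = 12
Check the pairing map k ↦ (π_A(k), π_B(k)):
  0 -> (0,0)
  1 -> (1,0)
  2 -> (2,0)
  3 -> (0,1)
  4 -> (1,1)
  5 -> (2,1)
  6 -> (0,2)
  7 -> (1,2)
  8 -> (2,2)
  9 -> (0,3)
  10 -> (1,3)
  11 -> (2,3)
distinct pairs in image: 12 / 12 needed
  → bijection onto A×B; projections well-typed.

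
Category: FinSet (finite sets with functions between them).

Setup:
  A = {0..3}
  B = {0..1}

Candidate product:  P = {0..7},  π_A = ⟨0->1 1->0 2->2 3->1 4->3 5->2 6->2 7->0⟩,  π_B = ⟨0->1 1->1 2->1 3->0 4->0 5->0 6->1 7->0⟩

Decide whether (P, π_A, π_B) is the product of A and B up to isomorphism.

|A|·|B| = 4·2 = 8;  |P| = 8
Check the pairing map k ↦ (π_A(k), π_B(k)):
  0 -> (1,1)
  1 -> (0,1)
  2 -> (2,1)
  3 -> (1,0)
  4 -> (3,0)
  5 -> (2,0)
  6 -> (2,1)  ✗ repeats pair of k=2
  7 -> (0,0)
distinct pairs in image: 7 / 8 needed
  → (2,1) hit at k=2 and k=6

Answer: NOT A VALID PRODUCT — duplicate pair at indices 2,6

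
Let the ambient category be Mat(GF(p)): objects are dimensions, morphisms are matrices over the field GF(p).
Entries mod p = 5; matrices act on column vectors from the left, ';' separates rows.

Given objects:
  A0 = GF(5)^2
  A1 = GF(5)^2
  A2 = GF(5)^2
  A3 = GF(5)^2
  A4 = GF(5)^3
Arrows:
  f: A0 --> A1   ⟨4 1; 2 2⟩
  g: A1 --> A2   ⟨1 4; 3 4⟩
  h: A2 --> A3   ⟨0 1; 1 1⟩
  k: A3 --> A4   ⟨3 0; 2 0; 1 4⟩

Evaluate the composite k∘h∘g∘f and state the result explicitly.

Answer: ⟨0 3; 0 2; 3 1⟩

Derivation:
  e0=[1,0] f-->[4,2] g-->[2,0] h-->[0,2] k-->[0,0,3]
  e1=[0,1] f-->[1,2] g-->[4,1] h-->[1,0] k-->[3,2,1]
⟦path⟧: ⟨0 3; 0 2; 3 1⟩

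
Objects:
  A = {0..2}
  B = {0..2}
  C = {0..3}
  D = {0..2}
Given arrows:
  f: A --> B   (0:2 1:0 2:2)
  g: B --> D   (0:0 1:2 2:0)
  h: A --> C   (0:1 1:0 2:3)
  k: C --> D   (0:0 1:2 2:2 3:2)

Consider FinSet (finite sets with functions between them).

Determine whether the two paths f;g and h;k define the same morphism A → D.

Answer: DOES NOT COMMUTE

Work:
Along f;g (path 1):
  0 f-->2 g-->0
  1 f-->0 g-->0
  2 f-->2 g-->0
  ⟦path⟧₁ = (0:0 1:0 2:0)
Along h;k (path 2):
  0 h-->1 k-->2
  1 h-->0 k-->0
  2 h-->3 k-->2
  ⟦path⟧₂ = (0:2 1:0 2:2)
Equal? distinct morphisms ✗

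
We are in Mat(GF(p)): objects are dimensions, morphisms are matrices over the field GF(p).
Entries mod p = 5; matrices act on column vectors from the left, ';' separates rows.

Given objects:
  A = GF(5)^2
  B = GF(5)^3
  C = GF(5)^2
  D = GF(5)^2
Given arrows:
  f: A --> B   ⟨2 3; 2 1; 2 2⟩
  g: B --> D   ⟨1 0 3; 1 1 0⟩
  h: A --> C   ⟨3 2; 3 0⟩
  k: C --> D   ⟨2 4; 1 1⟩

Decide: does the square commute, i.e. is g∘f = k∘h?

Answer: DOES NOT COMMUTE

Work:
Path 1 = f;g:
  e0=[1,0] f-->[2,2,2] g-->[3,4]
  e1=[0,1] f-->[3,1,2] g-->[4,4]
  composite₁ = ⟨3 4; 4 4⟩
Path 2 = h;k:
  e0=[1,0] h-->[3,3] k-->[3,1]
  e1=[0,1] h-->[2,0] k-->[4,2]
  composite₂ = ⟨3 4; 1 2⟩
Equal? NO — does not commute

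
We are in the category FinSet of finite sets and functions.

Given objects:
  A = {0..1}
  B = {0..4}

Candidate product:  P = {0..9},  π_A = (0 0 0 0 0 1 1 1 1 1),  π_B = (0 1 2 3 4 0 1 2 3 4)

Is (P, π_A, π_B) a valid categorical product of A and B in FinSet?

Answer: VALID PRODUCT

Work:
|A|·|B| = 2·5 = 10;  |P| = 10
Check the pairing map k ↦ (π_A(k), π_B(k)):
  0 : (0,0)
  1 : (0,1)
  2 : (0,2)
  3 : (0,3)
  4 : (0,4)
  5 : (1,0)
  6 : (1,1)
  7 : (1,2)
  8 : (1,3)
  9 : (1,4)
distinct pairs in image: 10 / 10 needed
  → bijection onto A×B; projections well-typed.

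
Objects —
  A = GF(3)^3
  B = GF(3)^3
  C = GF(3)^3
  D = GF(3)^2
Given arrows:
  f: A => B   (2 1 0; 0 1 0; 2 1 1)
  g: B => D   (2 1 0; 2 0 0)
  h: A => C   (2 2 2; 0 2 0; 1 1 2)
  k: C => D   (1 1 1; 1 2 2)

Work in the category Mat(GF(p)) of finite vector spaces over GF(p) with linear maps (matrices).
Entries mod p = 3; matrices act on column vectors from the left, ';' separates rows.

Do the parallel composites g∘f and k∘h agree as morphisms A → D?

1) trace f;g:
  e0=(1,0,0) f=>(2,0,2) g=>(1,1)
  e1=(0,1,0) f=>(1,1,1) g=>(0,2)
  e2=(0,0,1) f=>(0,0,1) g=>(0,0)
  composite₁ = (1 0 0; 1 2 0)
2) trace h;k:
  e0=(1,0,0) h=>(2,0,1) k=>(0,1)
  e1=(0,1,0) h=>(2,2,1) k=>(2,2)
  e2=(0,0,1) h=>(2,0,2) k=>(1,0)
  composite₂ = (0 2 1; 1 2 0)
Equal? NO — does not commute

Answer: DOES NOT COMMUTE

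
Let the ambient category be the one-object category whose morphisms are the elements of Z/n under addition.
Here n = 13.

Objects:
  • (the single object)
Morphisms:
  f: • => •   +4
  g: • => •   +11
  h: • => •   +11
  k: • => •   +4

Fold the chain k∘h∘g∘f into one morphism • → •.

Answer: +4

Derivation:
  0 +4≡4 +11≡2 +11≡0 +4≡4  (mod 13)
⟦path⟧: +4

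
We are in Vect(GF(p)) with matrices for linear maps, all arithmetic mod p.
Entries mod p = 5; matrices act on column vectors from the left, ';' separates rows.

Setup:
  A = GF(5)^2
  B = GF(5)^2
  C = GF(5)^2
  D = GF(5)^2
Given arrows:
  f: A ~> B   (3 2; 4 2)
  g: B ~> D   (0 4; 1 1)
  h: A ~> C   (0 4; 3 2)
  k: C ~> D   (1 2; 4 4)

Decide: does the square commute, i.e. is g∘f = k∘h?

1) trace f;g:
  e0=⟨1,0⟩ f~>⟨3,4⟩ g~>⟨1,2⟩
  e1=⟨0,1⟩ f~>⟨2,2⟩ g~>⟨3,4⟩
  ⟦path⟧₁ = (1 3; 2 4)
2) trace h;k:
  e0=⟨1,0⟩ h~>⟨0,3⟩ k~>⟨1,2⟩
  e1=⟨0,1⟩ h~>⟨4,2⟩ k~>⟨3,4⟩
  ⟦path⟧₂ = (1 3; 2 4)
Equal? YES — commutes

Answer: COMMUTES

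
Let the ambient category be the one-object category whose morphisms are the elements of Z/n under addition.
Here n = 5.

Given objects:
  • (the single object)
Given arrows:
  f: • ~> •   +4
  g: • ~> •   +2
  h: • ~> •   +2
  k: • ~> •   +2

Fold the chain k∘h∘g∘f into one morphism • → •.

  0 +4≡4 +2≡1 +2≡3 +2≡0  (mod 5)
result: +0

Answer: +0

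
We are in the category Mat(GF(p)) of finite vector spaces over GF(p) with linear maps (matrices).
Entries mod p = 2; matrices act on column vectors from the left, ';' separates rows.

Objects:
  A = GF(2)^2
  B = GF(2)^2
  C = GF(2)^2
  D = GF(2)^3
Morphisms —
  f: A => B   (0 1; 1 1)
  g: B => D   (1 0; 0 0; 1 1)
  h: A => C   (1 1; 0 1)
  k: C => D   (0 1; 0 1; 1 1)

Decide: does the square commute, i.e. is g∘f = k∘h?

Along f;g (path 1):
  e0=⟨1,0⟩ f=>⟨0,1⟩ g=>⟨0,0,1⟩
  e1=⟨0,1⟩ f=>⟨1,1⟩ g=>⟨1,0,0⟩
  result₁ = (0 1; 0 0; 1 0)
Along h;k (path 2):
  e0=⟨1,0⟩ h=>⟨1,0⟩ k=>⟨0,0,1⟩
  e1=⟨0,1⟩ h=>⟨1,1⟩ k=>⟨1,1,0⟩
  result₂ = (0 1; 0 1; 1 0)
Equal? distinct morphisms ✗

Answer: DOES NOT COMMUTE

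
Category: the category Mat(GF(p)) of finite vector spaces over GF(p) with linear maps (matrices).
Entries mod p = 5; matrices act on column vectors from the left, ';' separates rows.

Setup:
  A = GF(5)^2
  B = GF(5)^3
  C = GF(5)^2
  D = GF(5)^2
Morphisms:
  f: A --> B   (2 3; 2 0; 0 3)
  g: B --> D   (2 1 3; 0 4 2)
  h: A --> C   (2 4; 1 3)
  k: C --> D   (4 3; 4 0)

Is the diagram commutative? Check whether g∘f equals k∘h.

1) trace f;g:
  e0=⟨1,0⟩ f-->⟨2,2,0⟩ g-->⟨1,3⟩
  e1=⟨0,1⟩ f-->⟨3,0,3⟩ g-->⟨0,1⟩
  ⟦path⟧₁ = (1 0; 3 1)
2) trace h;k:
  e0=⟨1,0⟩ h-->⟨2,1⟩ k-->⟨1,3⟩
  e1=⟨0,1⟩ h-->⟨4,3⟩ k-->⟨0,1⟩
  ⟦path⟧₂ = (1 0; 3 1)
Equal? YES — commutes

Answer: COMMUTES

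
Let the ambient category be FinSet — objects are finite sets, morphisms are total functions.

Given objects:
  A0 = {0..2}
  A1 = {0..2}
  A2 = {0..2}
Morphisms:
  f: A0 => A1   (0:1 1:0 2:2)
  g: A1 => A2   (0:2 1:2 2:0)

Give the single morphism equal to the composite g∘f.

Answer: (0:2 1:2 2:0)

Trace:
  0 f=>1 g=>2
  1 f=>0 g=>2
  2 f=>2 g=>0
result: (0:2 1:2 2:0)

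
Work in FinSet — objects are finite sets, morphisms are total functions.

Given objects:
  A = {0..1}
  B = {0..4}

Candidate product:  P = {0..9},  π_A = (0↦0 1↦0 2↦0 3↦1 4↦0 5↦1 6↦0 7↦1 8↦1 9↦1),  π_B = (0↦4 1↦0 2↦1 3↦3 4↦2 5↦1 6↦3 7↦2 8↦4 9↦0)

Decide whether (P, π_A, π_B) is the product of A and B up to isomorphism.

Answer: VALID PRODUCT

Derivation:
|A|·|B| = 2·5 = 10;  |P| = 10
Check the pairing map k ↦ (π_A(k), π_B(k)):
  0 ↦ (0,4)
  1 ↦ (0,0)
  2 ↦ (0,1)
  3 ↦ (1,3)
  4 ↦ (0,2)
  5 ↦ (1,1)
  6 ↦ (0,3)
  7 ↦ (1,2)
  8 ↦ (1,4)
  9 ↦ (1,0)
distinct pairs in image: 10 / 10 needed
  → bijection onto A×B; projections well-typed.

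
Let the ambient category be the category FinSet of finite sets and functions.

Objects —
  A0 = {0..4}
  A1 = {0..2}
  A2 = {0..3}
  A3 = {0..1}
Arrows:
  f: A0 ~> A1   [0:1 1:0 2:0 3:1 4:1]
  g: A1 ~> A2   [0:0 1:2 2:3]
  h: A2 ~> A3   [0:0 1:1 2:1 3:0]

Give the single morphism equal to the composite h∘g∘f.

Answer: [0:1 1:0 2:0 3:1 4:1]

Derivation:
  0 f~>1 g~>2 h~>1
  1 f~>0 g~>0 h~>0
  2 f~>0 g~>0 h~>0
  3 f~>1 g~>2 h~>1
  4 f~>1 g~>2 h~>1
⟦path⟧: [0:1 1:0 2:0 3:1 4:1]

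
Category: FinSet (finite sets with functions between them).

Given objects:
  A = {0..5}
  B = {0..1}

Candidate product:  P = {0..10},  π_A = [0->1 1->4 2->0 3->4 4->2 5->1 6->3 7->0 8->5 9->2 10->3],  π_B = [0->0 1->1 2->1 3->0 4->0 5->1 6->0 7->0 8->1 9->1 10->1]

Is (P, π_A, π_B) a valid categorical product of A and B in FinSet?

|A|·|B| = 6·2 = 12;  |P| = 11
  → cardinalities differ; no bijection possible.

Answer: NOT A VALID PRODUCT — |P|=11 ≠ |A|·|B|=12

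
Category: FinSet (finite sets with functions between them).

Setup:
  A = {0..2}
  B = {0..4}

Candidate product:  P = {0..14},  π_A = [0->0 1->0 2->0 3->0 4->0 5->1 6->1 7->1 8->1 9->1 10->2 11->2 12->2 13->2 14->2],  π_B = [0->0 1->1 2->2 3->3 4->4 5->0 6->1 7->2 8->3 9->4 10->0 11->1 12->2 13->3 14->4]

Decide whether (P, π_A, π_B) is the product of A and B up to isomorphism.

Answer: VALID PRODUCT

Trace:
|A|·|B| = 3·5 = 15;  |P| = 15
Check the pairing map k ↦ (π_A(k), π_B(k)):
  0 -> (0,0)
  1 -> (0,1)
  2 -> (0,2)
  3 -> (0,3)
  4 -> (0,4)
  5 -> (1,0)
  6 -> (1,1)
  7 -> (1,2)
  8 -> (1,3)
  9 -> (1,4)
  10 -> (2,0)
  11 -> (2,1)
  12 -> (2,2)
  13 -> (2,3)
  14 -> (2,4)
distinct pairs in image: 15 / 15 needed
  → bijection onto A×B; projections well-typed.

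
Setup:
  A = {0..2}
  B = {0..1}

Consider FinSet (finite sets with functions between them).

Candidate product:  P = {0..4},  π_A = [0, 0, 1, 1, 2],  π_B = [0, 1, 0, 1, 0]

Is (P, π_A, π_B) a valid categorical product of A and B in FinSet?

|A|·|B| = 3·2 = 6;  |P| = 5
  → cardinalities differ; no bijection possible.

Answer: NOT A VALID PRODUCT — |P|=5 ≠ |A|·|B|=6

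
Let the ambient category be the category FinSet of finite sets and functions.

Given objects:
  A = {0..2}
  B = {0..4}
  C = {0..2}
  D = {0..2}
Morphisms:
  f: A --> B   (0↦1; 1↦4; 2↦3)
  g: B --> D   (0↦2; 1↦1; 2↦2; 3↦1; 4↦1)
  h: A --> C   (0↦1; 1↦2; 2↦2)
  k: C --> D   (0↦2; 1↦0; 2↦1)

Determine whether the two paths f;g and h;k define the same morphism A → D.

Along f;g (path 1):
  0 f-->1 g-->1
  1 f-->4 g-->1
  2 f-->3 g-->1
  result₁ = (0↦1; 1↦1; 2↦1)
Along h;k (path 2):
  0 h-->1 k-->0
  1 h-->2 k-->1
  2 h-->2 k-->1
  result₂ = (0↦0; 1↦1; 2↦1)
Equal? distinct morphisms ✗

Answer: DOES NOT COMMUTE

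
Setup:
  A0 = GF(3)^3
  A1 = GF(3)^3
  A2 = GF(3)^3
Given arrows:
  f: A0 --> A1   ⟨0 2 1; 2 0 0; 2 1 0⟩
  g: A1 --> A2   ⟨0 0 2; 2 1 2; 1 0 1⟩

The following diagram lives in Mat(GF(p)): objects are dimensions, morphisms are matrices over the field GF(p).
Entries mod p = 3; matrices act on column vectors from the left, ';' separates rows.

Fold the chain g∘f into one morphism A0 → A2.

Answer: ⟨1 2 0; 0 0 2; 2 0 1⟩

Derivation:
  e0=(1,0,0) f-->(0,2,2) g-->(1,0,2)
  e1=(0,1,0) f-->(2,0,1) g-->(2,0,0)
  e2=(0,0,1) f-->(1,0,0) g-->(0,2,1)
composite: ⟨1 2 0; 0 0 2; 2 0 1⟩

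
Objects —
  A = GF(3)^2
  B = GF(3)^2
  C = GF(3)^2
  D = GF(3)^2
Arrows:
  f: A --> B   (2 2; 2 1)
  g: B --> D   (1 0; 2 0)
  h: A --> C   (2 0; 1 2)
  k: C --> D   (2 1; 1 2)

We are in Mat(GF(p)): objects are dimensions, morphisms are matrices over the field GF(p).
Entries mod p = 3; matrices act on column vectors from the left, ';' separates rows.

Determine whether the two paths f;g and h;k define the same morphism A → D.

Along f;g (path 1):
  e0=[1,0] f-->[2,2] g-->[2,1]
  e1=[0,1] f-->[2,1] g-->[2,1]
  ⟦path⟧₁ = (2 2; 1 1)
Along h;k (path 2):
  e0=[1,0] h-->[2,1] k-->[2,1]
  e1=[0,1] h-->[0,2] k-->[2,1]
  ⟦path⟧₂ = (2 2; 1 1)
Equal? equal; square commutes

Answer: COMMUTES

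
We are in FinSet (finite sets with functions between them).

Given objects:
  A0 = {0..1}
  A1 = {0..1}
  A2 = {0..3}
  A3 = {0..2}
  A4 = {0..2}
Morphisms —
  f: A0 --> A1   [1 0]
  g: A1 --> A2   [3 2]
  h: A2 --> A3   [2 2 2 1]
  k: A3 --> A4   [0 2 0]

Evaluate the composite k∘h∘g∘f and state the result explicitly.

  0 f-->1 g-->2 h-->2 k-->0
  1 f-->0 g-->3 h-->1 k-->2
result: [0 2]

Answer: [0 2]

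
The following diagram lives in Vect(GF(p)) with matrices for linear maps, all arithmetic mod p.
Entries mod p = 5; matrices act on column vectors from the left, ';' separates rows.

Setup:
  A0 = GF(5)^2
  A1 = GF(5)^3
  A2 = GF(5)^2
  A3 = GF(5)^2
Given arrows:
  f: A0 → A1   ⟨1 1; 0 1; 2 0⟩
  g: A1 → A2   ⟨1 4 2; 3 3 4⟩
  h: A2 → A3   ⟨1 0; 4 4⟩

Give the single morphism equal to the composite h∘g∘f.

Answer: ⟨0 0; 4 4⟩

Work:
  e0=(1,0) f→(1,0,2) g→(0,1) h→(0,4)
  e1=(0,1) f→(1,1,0) g→(0,1) h→(0,4)
result: ⟨0 0; 4 4⟩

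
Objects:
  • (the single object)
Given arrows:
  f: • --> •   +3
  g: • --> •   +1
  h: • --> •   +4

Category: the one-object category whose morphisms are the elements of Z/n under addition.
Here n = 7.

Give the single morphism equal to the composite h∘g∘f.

  0 +3≡3 +1≡4 +4≡1  (mod 7)
result: +1

Answer: +1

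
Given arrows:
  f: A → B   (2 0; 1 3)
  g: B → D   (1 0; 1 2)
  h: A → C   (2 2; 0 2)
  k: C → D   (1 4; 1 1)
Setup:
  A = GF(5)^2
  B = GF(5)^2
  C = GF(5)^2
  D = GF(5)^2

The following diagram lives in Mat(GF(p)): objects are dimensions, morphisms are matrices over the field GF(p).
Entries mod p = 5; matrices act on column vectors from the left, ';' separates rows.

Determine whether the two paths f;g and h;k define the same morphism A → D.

Path 1 = f;g:
  e0=⟨1,0⟩ f→⟨2,1⟩ g→⟨2,4⟩
  e1=⟨0,1⟩ f→⟨0,3⟩ g→⟨0,1⟩
  composite₁ = (2 0; 4 1)
Path 2 = h;k:
  e0=⟨1,0⟩ h→⟨2,0⟩ k→⟨2,2⟩
  e1=⟨0,1⟩ h→⟨2,2⟩ k→⟨0,4⟩
  composite₂ = (2 0; 2 4)
Equal? differ; not commutative

Answer: DOES NOT COMMUTE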